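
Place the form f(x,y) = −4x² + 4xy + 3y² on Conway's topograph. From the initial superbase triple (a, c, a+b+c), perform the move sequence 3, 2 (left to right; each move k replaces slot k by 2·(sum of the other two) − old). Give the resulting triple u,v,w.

start (-4,3,3) = (f(1,0),f(0,1),f(1,1))
replace slot 3: 2·((-4)+3) − 3 = -5 → (-4,3,-5)
replace slot 2: 2·((-4)+(-5)) − 3 = -21 → (-4,-21,-5)

-4,-21,-5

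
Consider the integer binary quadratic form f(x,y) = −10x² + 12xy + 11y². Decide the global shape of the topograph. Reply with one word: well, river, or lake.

D = b²−4ac = 12² − 4·(-10)·11 = 584
D > 0 non-square ⇒ indefinite ⇒ periodic river

river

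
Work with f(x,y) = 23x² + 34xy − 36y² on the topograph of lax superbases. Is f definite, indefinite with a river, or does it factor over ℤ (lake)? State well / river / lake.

D = b²−4ac = 34² − 4·23·(-36) = 4468
D > 0 non-square ⇒ indefinite ⇒ periodic river

river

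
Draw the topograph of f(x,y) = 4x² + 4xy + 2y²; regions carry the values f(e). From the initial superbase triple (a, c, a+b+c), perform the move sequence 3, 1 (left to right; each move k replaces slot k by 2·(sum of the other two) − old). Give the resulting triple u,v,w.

start (4,2,10) = (f(1,0),f(0,1),f(1,1))
replace slot 3: 2·(4+2) − 10 = 2 → (4,2,2)
replace slot 1: 2·(2+2) − 4 = 4 → (4,2,2)

4,2,2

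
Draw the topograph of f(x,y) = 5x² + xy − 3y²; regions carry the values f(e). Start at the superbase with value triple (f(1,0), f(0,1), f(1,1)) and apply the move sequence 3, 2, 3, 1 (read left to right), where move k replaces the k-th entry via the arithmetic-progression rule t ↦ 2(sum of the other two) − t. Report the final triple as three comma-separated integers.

start (5,-3,3) = (f(1,0),f(0,1),f(1,1))
replace slot 3: 2·(5+(-3)) − 3 = 1 → (5,-3,1)
replace slot 2: 2·(5+1) − (-3) = 15 → (5,15,1)
replace slot 3: 2·(5+15) − 1 = 39 → (5,15,39)
replace slot 1: 2·(15+39) − 5 = 103 → (103,15,39)

103,15,39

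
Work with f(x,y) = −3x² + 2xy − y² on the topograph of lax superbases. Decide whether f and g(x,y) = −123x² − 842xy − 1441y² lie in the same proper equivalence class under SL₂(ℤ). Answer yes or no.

D₁ = -8, D₂ = -8
f is negative-definite; reduce −f:
−f: flip: (3,-2,1)→(1,2,3)
−f: translate: b→0 (≡2 mod 2), so (1,2,3)→(1,0,2)
−f: reduced (well bottom): (1,0,2) with a≤c, −a<b≤a
flip sign back: reduced form of f is (-1,0,-2)
g is negative-definite; reduce −g:
−g: translate: b→104 (≡842 mod 246), so (123,842,1441)→(123,104,22)
−g: flip: (123,104,22)→(22,-104,123)
−g: translate: b→-16 (≡-104 mod 44), so (22,-104,123)→(22,-16,3)
−g: flip: (22,-16,3)→(3,16,22)
−g: translate: b→-2 (≡16 mod 6), so (3,16,22)→(3,-2,1)
−g: flip: (3,-2,1)→(1,2,3)
−g: translate: b→0 (≡2 mod 2), so (1,2,3)→(1,0,2)
−g: reduced (well bottom): (1,0,2) with a≤c, −a<b≤a
flip sign back: reduced form of g is (-1,0,-2)
reduced forms (-1, 0, -2) vs (-1, 0, -2) ⇒ equivalent

yes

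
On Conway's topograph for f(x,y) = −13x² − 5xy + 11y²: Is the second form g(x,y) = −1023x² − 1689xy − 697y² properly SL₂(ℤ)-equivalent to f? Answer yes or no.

D₁ = 597, D₂ = 597
river cycle of f (length 10): (11, 5, -13), (-13, 21, 3), (3, 21, -13), (-13, 5, 11), (11, 17, -7), (-7, 11, 17), (17, 23, -1), (-1, 23, 17), (17, 11, -7), (-7, 17, 11)
river cycle of g (length 10): (3, 21, -13), (-13, 5, 11), (11, 17, -7), (-7, 11, 17), (17, 23, -1), (-1, 23, 17), (17, 11, -7), (-7, 17, 11), (11, 5, -13), (-13, 21, 3)
cycles coincide ⇒ equivalent

yes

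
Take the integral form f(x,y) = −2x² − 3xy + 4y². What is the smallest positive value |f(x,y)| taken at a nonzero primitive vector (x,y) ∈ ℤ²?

descent: ρ → (4,3,-2)  [lands on river]
river: ρ → (-2,5,2)
river: ρ → (2,3,-4)
river: ρ → (-4,5,1)
river: ρ → (1,5,-4)
river: ρ → (-4,3,2)
river: ρ → (2,5,-2)
river: ρ → (-2,3,4)
river: ρ → (4,5,-1)
river: ρ → (-1,5,4)
closes: descent 1, river 10
min |a| on river = 1

1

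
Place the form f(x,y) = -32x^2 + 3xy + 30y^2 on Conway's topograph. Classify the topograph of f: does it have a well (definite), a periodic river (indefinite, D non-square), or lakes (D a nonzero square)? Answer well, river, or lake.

D = b²−4ac = 3² − 4·(-32)·30 = 3849
D > 0 non-square ⇒ indefinite ⇒ periodic river

river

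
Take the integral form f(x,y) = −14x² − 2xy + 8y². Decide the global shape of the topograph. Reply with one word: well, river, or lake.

D = b²−4ac = (-2)² − 4·(-14)·8 = 452
D > 0 non-square ⇒ indefinite ⇒ periodic river

river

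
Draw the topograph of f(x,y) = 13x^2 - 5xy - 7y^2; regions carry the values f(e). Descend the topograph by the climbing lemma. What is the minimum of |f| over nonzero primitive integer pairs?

descent: ρ → (-7,19,1)  [lands on river]
river: ρ → (1,19,-7)
river: ρ → (-7,9,11)
river: ρ → (11,13,-5)
river: ρ → (-5,17,5)
river: ρ → (5,13,-11)
river: ρ → (-11,9,7)
river: ρ → (7,19,-1)
river: ρ → (-1,19,7)
river: ρ → (7,9,-11)
river: ρ → (-11,13,5)
river: ρ → (5,17,-5)
river: ρ → (-5,13,11)
river: ρ → (11,9,-7)
closes: descent 1, river 14
min |a| on river = 1

1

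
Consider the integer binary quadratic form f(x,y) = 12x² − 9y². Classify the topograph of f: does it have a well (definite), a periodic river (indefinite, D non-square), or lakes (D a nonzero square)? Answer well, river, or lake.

D = b²−4ac = 0² − 4·12·(-9) = 432
D > 0 non-square ⇒ indefinite ⇒ periodic river

river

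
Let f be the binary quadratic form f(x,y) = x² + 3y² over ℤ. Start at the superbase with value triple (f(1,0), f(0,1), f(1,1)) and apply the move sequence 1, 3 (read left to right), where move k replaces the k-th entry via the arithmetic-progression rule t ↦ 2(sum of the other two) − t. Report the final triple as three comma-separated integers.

start (1,3,4) = (f(1,0),f(0,1),f(1,1))
replace slot 1: 2·(3+4) − 1 = 13 → (13,3,4)
replace slot 3: 2·(13+3) − 4 = 28 → (13,3,28)

13,3,28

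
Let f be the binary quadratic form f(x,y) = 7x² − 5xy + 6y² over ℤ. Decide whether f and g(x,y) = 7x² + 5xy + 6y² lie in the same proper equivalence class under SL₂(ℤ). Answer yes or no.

D₁ = -143, D₂ = -143
f: flip: (7,-5,6)→(6,5,7)
f: reduced (well bottom): (6,5,7) with a≤c, −a<b≤a
g: flip: (7,5,6)→(6,-5,7)
g: reduced (well bottom): (6,-5,7) with a≤c, −a<b≤a
reduced forms (6, 5, 7) vs (6, -5, 7) ⇒ inequivalent

no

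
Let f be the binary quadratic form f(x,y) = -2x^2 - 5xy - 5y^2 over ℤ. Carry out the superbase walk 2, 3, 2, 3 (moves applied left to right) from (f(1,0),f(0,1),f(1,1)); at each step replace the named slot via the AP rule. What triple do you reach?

start (-2,-5,-12) = (f(1,0),f(0,1),f(1,1))
replace slot 2: 2·((-2)+(-12)) − (-5) = -23 → (-2,-23,-12)
replace slot 3: 2·((-2)+(-23)) − (-12) = -38 → (-2,-23,-38)
replace slot 2: 2·((-2)+(-38)) − (-23) = -57 → (-2,-57,-38)
replace slot 3: 2·((-2)+(-57)) − (-38) = -80 → (-2,-57,-80)

-2,-57,-80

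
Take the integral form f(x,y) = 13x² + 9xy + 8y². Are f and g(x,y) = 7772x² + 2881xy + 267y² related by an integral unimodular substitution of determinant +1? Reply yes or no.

D₁ = -335, D₂ = -335
f: flip: (13,9,8)→(8,-9,13)
f: translate: b→7 (≡-9 mod 16), so (8,-9,13)→(8,7,12)
f: reduced (well bottom): (8,7,12) with a≤c, −a<b≤a
g: flip: (7772,2881,267)→(267,-2881,7772)
g: translate: b→-211 (≡-2881 mod 534), so (267,-2881,7772)→(267,-211,42)
g: flip: (267,-211,42)→(42,211,267)
g: translate: b→-41 (≡211 mod 84), so (42,211,267)→(42,-41,12)
g: flip: (42,-41,12)→(12,41,42)
g: translate: b→-7 (≡41 mod 24), so (12,41,42)→(12,-7,8)
g: flip: (12,-7,8)→(8,7,12)
g: reduced (well bottom): (8,7,12) with a≤c, −a<b≤a
reduced forms (8, 7, 12) vs (8, 7, 12) ⇒ equivalent

yes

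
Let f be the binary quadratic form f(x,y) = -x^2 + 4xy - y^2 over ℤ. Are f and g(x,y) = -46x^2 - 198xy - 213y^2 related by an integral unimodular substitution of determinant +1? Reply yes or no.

D₁ = 12, D₂ = 12
river cycle of f (length 2): (-1, 2, 2), (2, 2, -1)
river cycle of g (length 2): (-1, 2, 2), (2, 2, -1)
cycles coincide ⇒ equivalent

yes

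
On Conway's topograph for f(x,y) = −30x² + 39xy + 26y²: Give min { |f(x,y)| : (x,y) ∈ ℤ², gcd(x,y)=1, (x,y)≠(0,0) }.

river: ρ → (26,65,-4)
river: ρ → (-4,63,42)
river: ρ → (42,21,-25)
river: ρ → (-25,29,38)
river: ρ → (38,47,-16)
river: ρ → (-16,49,35)
river: ρ → (35,21,-30)
river: ρ → (-30,39,26)
closes: descent 0, river 8
min |a| on river = 4

4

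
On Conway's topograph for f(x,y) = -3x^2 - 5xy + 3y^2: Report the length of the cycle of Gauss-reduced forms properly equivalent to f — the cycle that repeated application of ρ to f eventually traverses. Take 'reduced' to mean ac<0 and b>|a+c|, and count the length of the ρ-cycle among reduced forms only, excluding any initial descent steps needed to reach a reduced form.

D = 61, ⌊√D⌋ = 7
descent: ρ → (3,5,-3)  [lands on river]
river: ρ → (-3,7,1)
river: ρ → (1,7,-3)
river: ρ → (-3,5,3)
river: ρ → (3,7,-1)
river: ρ → (-1,7,3)
ρ-cycle length = 6 (tail of 1 descent step not counted)

6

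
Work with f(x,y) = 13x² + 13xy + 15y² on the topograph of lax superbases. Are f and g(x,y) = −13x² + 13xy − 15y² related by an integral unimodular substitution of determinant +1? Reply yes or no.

D₁ = -611, D₂ = -611
f: reduced (well bottom): (13,13,15) with a≤c, −a<b≤a
g is negative-definite; reduce −g:
−g: translate: b→13 (≡-13 mod 26), so (13,-13,15)→(13,13,15)
−g: reduced (well bottom): (13,13,15) with a≤c, −a<b≤a
flip sign back: reduced form of g is (-13,-13,-15)
reduced forms (13, 13, 15) vs (-13, -13, -15) ⇒ inequivalent

no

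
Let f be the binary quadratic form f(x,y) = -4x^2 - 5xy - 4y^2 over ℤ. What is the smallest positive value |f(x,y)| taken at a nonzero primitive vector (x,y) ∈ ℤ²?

translate: b→-3 (≡5 mod 8), so (4,5,4)→(4,-3,3)
flip: (4,-3,3)→(3,3,4)
reduced (well bottom): (3,3,4) with a≤c, −a<b≤a
well minimum |f| = |-3| = 3 (negative-definite)

3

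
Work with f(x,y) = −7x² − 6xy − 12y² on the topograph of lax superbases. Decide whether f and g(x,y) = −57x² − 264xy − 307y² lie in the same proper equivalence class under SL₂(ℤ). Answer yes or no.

D₁ = -300, D₂ = -300
f is negative-definite; reduce −f:
−f: reduced (well bottom): (7,6,12) with a≤c, −a<b≤a
flip sign back: reduced form of f is (-7,-6,-12)
g is negative-definite; reduce −g:
−g: translate: b→36 (≡264 mod 114), so (57,264,307)→(57,36,7)
−g: flip: (57,36,7)→(7,-36,57)
−g: translate: b→6 (≡-36 mod 14), so (7,-36,57)→(7,6,12)
−g: reduced (well bottom): (7,6,12) with a≤c, −a<b≤a
flip sign back: reduced form of g is (-7,-6,-12)
reduced forms (-7, -6, -12) vs (-7, -6, -12) ⇒ equivalent

yes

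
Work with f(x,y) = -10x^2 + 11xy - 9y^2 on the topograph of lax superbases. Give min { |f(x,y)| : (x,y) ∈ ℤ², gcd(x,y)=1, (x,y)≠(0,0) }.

translate: b→9 (≡-11 mod 20), so (10,-11,9)→(10,9,8)
flip: (10,9,8)→(8,-9,10)
translate: b→7 (≡-9 mod 16), so (8,-9,10)→(8,7,9)
reduced (well bottom): (8,7,9) with a≤c, −a<b≤a
well minimum |f| = |-8| = 8 (negative-definite)

8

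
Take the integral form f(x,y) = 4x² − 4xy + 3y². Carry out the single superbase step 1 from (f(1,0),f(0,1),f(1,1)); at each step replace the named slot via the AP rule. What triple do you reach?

start (4,3,3) = (f(1,0),f(0,1),f(1,1))
replace slot 1: 2·(3+3) − 4 = 8 → (8,3,3)

8,3,3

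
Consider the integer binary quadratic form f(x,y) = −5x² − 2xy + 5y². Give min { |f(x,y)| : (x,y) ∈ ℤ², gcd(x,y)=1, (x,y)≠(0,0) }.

descent: ρ → (5,2,-5)  [lands on river]
river: ρ → (-5,8,2)
river: ρ → (2,8,-5)
river: ρ → (-5,2,5)
river: ρ → (5,8,-2)
river: ρ → (-2,8,5)
closes: descent 1, river 6
min |a| on river = 2

2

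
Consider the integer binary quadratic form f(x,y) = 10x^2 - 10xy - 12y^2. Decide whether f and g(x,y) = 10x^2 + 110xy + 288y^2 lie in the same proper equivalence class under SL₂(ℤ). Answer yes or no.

D₁ = 580, D₂ = 580
river cycle of f (length 10): (-12, 10, 10), (10, 10, -12), (-12, 14, 8), (8, 18, -8), (-8, 14, 12), (12, 10, -10), (-10, 10, 12), (12, 14, -8), (-8, 18, 8), (8, 14, -12)
river cycle of g (length 10): (10, 10, -12), (-12, 14, 8), (8, 18, -8), (-8, 14, 12), (12, 10, -10), (-10, 10, 12), (12, 14, -8), (-8, 18, 8), (8, 14, -12), (-12, 10, 10)
cycles coincide ⇒ equivalent

yes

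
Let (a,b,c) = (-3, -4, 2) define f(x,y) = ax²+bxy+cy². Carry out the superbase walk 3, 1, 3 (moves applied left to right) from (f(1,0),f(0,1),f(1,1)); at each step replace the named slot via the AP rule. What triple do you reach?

start (-3,2,-5) = (f(1,0),f(0,1),f(1,1))
replace slot 3: 2·((-3)+2) − (-5) = 3 → (-3,2,3)
replace slot 1: 2·(2+3) − (-3) = 13 → (13,2,3)
replace slot 3: 2·(13+2) − 3 = 27 → (13,2,27)

13,2,27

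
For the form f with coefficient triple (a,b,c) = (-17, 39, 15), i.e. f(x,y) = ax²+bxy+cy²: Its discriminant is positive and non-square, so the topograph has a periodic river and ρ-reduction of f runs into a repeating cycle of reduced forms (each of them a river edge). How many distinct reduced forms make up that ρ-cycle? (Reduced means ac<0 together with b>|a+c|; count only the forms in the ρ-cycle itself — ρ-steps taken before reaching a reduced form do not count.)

D = 2541, ⌊√D⌋ = 50
river: ρ → (15,21,-35)
river: ρ → (-35,49,1)
river: ρ → (1,49,-35)
river: ρ → (-35,21,15)
river: ρ → (15,39,-17)
river: ρ → (-17,29,25)
river: ρ → (25,21,-21)
river: ρ → (-21,21,25)
river: ρ → (25,29,-17)
river: ρ → (-17,39,15)
ρ-cycle length = 10 (tail of 0 descent steps not counted)

10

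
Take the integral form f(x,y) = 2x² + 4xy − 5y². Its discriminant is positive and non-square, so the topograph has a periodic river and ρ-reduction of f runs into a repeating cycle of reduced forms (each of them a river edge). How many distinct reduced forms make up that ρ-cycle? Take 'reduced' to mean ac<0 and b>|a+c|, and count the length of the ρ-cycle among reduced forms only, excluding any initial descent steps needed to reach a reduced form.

D = 56, ⌊√D⌋ = 7
river: ρ → (-5,6,1)
river: ρ → (1,6,-5)
river: ρ → (-5,4,2)
river: ρ → (2,4,-5)
ρ-cycle length = 4 (tail of 0 descent steps not counted)

4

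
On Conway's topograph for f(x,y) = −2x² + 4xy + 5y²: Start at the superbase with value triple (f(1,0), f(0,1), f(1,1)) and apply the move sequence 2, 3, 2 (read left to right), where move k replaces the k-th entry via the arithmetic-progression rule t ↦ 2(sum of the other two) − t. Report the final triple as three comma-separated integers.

start (-2,5,7) = (f(1,0),f(0,1),f(1,1))
replace slot 2: 2·((-2)+7) − 5 = 5 → (-2,5,7)
replace slot 3: 2·((-2)+5) − 7 = -1 → (-2,5,-1)
replace slot 2: 2·((-2)+(-1)) − 5 = -11 → (-2,-11,-1)

-2,-11,-1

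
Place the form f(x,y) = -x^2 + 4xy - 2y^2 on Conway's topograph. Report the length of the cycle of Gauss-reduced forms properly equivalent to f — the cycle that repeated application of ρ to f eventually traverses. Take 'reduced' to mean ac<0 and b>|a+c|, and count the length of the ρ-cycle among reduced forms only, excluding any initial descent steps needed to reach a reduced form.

D = 8, ⌊√D⌋ = 2
descent: ρ → (-2,0,1)
descent: ρ → (1,2,-1)  [lands on river]
river: ρ → (-1,2,1)
ρ-cycle length = 2 (tail of 2 descent steps not counted)

2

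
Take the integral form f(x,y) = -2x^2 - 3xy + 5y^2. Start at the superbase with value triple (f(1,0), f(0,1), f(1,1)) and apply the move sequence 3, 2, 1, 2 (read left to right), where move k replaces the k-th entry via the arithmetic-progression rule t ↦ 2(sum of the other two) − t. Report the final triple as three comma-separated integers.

start (-2,5,0) = (f(1,0),f(0,1),f(1,1))
replace slot 3: 2·((-2)+5) − 0 = 6 → (-2,5,6)
replace slot 2: 2·((-2)+6) − 5 = 3 → (-2,3,6)
replace slot 1: 2·(3+6) − (-2) = 20 → (20,3,6)
replace slot 2: 2·(20+6) − 3 = 49 → (20,49,6)

20,49,6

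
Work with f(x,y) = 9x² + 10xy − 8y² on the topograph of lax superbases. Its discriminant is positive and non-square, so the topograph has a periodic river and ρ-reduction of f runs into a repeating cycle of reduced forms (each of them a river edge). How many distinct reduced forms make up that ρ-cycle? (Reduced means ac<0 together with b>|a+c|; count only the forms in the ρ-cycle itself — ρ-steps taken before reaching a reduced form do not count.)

D = 388, ⌊√D⌋ = 19
river: ρ → (-8,6,11)
river: ρ → (11,16,-3)
river: ρ → (-3,14,16)
river: ρ → (16,18,-1)
river: ρ → (-1,18,16)
river: ρ → (16,14,-3)
river: ρ → (-3,16,11)
river: ρ → (11,6,-8)
river: ρ → (-8,10,9)
river: ρ → (9,8,-9)
river: ρ → (-9,10,8)
river: ρ → (8,6,-11)
river: ρ → (-11,16,3)
river: ρ → (3,14,-16)
river: ρ → (-16,18,1)
river: ρ → (1,18,-16)
river: ρ → (-16,14,3)
river: ρ → (3,16,-11)
river: ρ → (-11,6,8)
river: ρ → (8,10,-9)
river: ρ → (-9,8,9)
river: ρ → (9,10,-8)
ρ-cycle length = 22 (tail of 0 descent steps not counted)

22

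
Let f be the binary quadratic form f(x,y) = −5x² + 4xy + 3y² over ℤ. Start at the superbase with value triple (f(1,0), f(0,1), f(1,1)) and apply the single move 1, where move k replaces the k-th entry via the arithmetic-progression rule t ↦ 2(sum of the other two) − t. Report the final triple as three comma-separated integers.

start (-5,3,2) = (f(1,0),f(0,1),f(1,1))
replace slot 1: 2·(3+2) − (-5) = 15 → (15,3,2)

15,3,2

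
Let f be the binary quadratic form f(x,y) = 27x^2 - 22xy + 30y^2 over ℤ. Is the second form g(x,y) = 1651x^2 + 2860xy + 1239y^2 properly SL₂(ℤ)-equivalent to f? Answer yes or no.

D₁ = -2756, D₂ = -2756
f: reduced (well bottom): (27,-22,30) with a≤c, −a<b≤a
g: translate: b→-442 (≡2860 mod 3302), so (1651,2860,1239)→(1651,-442,30)
g: flip: (1651,-442,30)→(30,442,1651)
g: translate: b→22 (≡442 mod 60), so (30,442,1651)→(30,22,27)
g: flip: (30,22,27)→(27,-22,30)
g: reduced (well bottom): (27,-22,30) with a≤c, −a<b≤a
reduced forms (27, -22, 30) vs (27, -22, 30) ⇒ equivalent

yes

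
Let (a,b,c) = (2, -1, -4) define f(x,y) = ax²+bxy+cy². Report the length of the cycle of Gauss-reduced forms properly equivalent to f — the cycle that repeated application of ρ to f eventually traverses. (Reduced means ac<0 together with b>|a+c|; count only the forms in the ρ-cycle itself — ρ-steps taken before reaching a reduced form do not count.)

D = 33, ⌊√D⌋ = 5
descent: ρ → (-4,1,2)
descent: ρ → (2,3,-3)  [lands on river]
river: ρ → (-3,3,2)
river: ρ → (2,5,-1)
river: ρ → (-1,5,2)
ρ-cycle length = 4 (tail of 2 descent steps not counted)

4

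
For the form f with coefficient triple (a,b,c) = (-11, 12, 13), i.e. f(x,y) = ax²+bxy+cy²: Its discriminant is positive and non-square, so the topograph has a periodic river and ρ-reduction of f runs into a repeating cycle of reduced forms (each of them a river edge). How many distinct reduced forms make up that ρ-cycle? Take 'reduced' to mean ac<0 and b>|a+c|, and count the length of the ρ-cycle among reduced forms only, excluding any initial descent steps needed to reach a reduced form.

D = 716, ⌊√D⌋ = 26
river: ρ → (13,14,-10)
river: ρ → (-10,26,1)
river: ρ → (1,26,-10)
river: ρ → (-10,14,13)
river: ρ → (13,12,-11)
river: ρ → (-11,10,14)
river: ρ → (14,18,-7)
river: ρ → (-7,24,5)
river: ρ → (5,26,-2)
river: ρ → (-2,26,5)
river: ρ → (5,24,-7)
river: ρ → (-7,18,14)
river: ρ → (14,10,-11)
river: ρ → (-11,12,13)
ρ-cycle length = 14 (tail of 0 descent steps not counted)

14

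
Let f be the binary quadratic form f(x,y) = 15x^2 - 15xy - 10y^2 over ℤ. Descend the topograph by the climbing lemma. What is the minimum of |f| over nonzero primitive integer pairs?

descent: ρ → (-10,15,15)  [lands on river]
river: ρ → (15,15,-10)
river: ρ → (-10,25,5)
river: ρ → (5,25,-10)
closes: descent 1, river 4
min |a| on river = 5

5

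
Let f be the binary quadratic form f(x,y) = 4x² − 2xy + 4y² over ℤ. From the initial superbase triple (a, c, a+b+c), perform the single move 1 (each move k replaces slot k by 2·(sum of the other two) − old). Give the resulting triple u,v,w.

start (4,4,6) = (f(1,0),f(0,1),f(1,1))
replace slot 1: 2·(4+6) − 4 = 16 → (16,4,6)

16,4,6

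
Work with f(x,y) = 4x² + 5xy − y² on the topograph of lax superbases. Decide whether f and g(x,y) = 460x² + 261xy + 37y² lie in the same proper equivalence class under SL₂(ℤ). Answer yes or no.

D₁ = 41, D₂ = 41
river cycle of f (length 10): (-1, 5, 4), (4, 3, -2), (-2, 5, 2), (2, 3, -4), (-4, 5, 1), (1, 5, -4), (-4, 3, 2), (2, 5, -2), (-2, 3, 4), (4, 5, -1)
river cycle of g (length 10): (-1, 5, 4), (4, 3, -2), (-2, 5, 2), (2, 3, -4), (-4, 5, 1), (1, 5, -4), (-4, 3, 2), (2, 5, -2), (-2, 3, 4), (4, 5, -1)
cycles coincide ⇒ equivalent

yes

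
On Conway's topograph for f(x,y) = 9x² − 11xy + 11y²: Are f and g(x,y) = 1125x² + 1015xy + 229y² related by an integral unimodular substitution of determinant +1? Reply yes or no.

D₁ = -275, D₂ = -275
f: translate: b→7 (≡-11 mod 18), so (9,-11,11)→(9,7,9)
f: reduced (well bottom): (9,7,9) with a≤c, −a<b≤a
g: flip: (1125,1015,229)→(229,-1015,1125)
g: translate: b→-99 (≡-1015 mod 458), so (229,-1015,1125)→(229,-99,11)
g: flip: (229,-99,11)→(11,99,229)
g: translate: b→11 (≡99 mod 22), so (11,99,229)→(11,11,9)
g: flip: (11,11,9)→(9,-11,11)
g: translate: b→7 (≡-11 mod 18), so (9,-11,11)→(9,7,9)
g: reduced (well bottom): (9,7,9) with a≤c, −a<b≤a
reduced forms (9, 7, 9) vs (9, 7, 9) ⇒ equivalent

yes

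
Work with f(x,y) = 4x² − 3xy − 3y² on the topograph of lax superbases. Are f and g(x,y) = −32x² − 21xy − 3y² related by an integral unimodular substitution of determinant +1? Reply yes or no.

D₁ = 57, D₂ = 57
river cycle of f (length 6): (-3, 3, 4), (4, 5, -2), (-2, 7, 1), (1, 7, -2), (-2, 5, 4), (4, 3, -3)
river cycle of g (length 6): (-3, 3, 4), (4, 5, -2), (-2, 7, 1), (1, 7, -2), (-2, 5, 4), (4, 3, -3)
cycles coincide ⇒ equivalent

yes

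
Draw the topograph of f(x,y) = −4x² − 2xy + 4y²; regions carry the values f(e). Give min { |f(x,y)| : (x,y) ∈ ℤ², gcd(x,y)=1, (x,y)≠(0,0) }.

descent: ρ → (4,2,-4)  [lands on river]
river: ρ → (-4,6,2)
river: ρ → (2,6,-4)
river: ρ → (-4,2,4)
river: ρ → (4,6,-2)
river: ρ → (-2,6,4)
closes: descent 1, river 6
min |a| on river = 2

2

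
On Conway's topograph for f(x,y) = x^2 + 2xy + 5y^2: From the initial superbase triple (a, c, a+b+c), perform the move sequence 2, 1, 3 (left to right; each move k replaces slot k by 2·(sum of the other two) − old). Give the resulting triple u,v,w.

start (1,5,8) = (f(1,0),f(0,1),f(1,1))
replace slot 2: 2·(1+8) − 5 = 13 → (1,13,8)
replace slot 1: 2·(13+8) − 1 = 41 → (41,13,8)
replace slot 3: 2·(41+13) − 8 = 100 → (41,13,100)

41,13,100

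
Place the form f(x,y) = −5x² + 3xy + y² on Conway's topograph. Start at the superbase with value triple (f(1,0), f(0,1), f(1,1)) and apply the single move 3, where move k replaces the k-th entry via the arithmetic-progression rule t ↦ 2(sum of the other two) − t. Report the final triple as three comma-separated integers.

start (-5,1,-1) = (f(1,0),f(0,1),f(1,1))
replace slot 3: 2·((-5)+1) − (-1) = -7 → (-5,1,-7)

-5,1,-7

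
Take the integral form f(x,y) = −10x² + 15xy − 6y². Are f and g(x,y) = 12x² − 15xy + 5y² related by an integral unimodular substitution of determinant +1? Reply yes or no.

D₁ = -15, D₂ = -15
f is negative-definite; reduce −f:
−f: translate: b→5 (≡-15 mod 20), so (10,-15,6)→(10,5,1)
−f: flip: (10,5,1)→(1,-5,10)
−f: translate: b→1 (≡-5 mod 2), so (1,-5,10)→(1,1,4)
−f: reduced (well bottom): (1,1,4) with a≤c, −a<b≤a
flip sign back: reduced form of f is (-1,-1,-4)
g: translate: b→9 (≡-15 mod 24), so (12,-15,5)→(12,9,2)
g: flip: (12,9,2)→(2,-9,12)
g: translate: b→-1 (≡-9 mod 4), so (2,-9,12)→(2,-1,2)
g: flip: (2,-1,2)→(2,1,2)
g: reduced (well bottom): (2,1,2) with a≤c, −a<b≤a
reduced forms (-1, -1, -4) vs (2, 1, 2) ⇒ inequivalent

no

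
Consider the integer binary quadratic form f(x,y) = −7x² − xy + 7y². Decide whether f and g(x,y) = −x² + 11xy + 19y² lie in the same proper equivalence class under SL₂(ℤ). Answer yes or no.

D₁ = 197, D₂ = 197
river cycle of f (length 6): (7, 1, -7), (-7, 13, 1), (1, 13, -7), (-7, 1, 7), (7, 13, -1), (-1, 13, 7)
river cycle of g (length 6): (-1, 13, 7), (7, 1, -7), (-7, 13, 1), (1, 13, -7), (-7, 1, 7), (7, 13, -1)
cycles coincide ⇒ equivalent

yes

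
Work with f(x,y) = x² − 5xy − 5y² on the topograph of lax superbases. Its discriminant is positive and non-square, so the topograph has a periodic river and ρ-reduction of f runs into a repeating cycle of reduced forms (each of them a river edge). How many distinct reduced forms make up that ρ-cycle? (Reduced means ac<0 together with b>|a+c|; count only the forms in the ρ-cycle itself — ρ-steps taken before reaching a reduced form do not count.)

D = 45, ⌊√D⌋ = 6
descent: ρ → (-5,5,1)  [lands on river]
river: ρ → (1,5,-5)
ρ-cycle length = 2 (tail of 1 descent step not counted)

2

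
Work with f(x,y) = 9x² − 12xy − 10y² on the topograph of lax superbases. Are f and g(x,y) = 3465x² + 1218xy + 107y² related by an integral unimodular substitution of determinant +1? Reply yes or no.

D₁ = 504, D₂ = 504
river cycle of f (length 10): (-10, 12, 9), (9, 6, -13), (-13, 20, 2), (2, 20, -13), (-13, 6, 9), (9, 12, -10), (-10, 8, 11), (11, 14, -7), (-7, 14, 11), (11, 8, -10)
river cycle of g (length 10): (9, 6, -13), (-13, 20, 2), (2, 20, -13), (-13, 6, 9), (9, 12, -10), (-10, 8, 11), (11, 14, -7), (-7, 14, 11), (11, 8, -10), (-10, 12, 9)
cycles coincide ⇒ equivalent

yes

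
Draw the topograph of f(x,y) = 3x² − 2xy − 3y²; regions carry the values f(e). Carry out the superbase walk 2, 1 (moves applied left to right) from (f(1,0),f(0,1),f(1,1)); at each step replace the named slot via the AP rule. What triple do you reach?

start (3,-3,-2) = (f(1,0),f(0,1),f(1,1))
replace slot 2: 2·(3+(-2)) − (-3) = 5 → (3,5,-2)
replace slot 1: 2·(5+(-2)) − 3 = 3 → (3,5,-2)

3,5,-2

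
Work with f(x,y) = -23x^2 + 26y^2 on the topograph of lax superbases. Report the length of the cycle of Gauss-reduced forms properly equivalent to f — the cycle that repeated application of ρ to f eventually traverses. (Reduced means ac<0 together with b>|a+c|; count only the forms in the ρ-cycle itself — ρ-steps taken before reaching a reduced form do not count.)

D = 2392, ⌊√D⌋ = 48
descent: ρ → (26,0,-23)
descent: ρ → (-23,46,3)  [lands on river]
river: ρ → (3,44,-38)
river: ρ → (-38,32,9)
river: ρ → (9,40,-22)
river: ρ → (-22,48,1)
river: ρ → (1,48,-22)
river: ρ → (-22,40,9)
river: ρ → (9,32,-38)
river: ρ → (-38,44,3)
river: ρ → (3,46,-23)
ρ-cycle length = 10 (tail of 2 descent steps not counted)

10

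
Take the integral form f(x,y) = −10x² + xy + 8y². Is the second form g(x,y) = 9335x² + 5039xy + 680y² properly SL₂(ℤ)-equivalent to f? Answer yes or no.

D₁ = 321, D₂ = 321
river cycle of f (length 4): (8, 15, -3), (-3, 15, 8), (8, 17, -1), (-1, 17, 8)
river cycle of g (length 4): (8, 15, -3), (-3, 15, 8), (8, 17, -1), (-1, 17, 8)
cycles coincide ⇒ equivalent

yes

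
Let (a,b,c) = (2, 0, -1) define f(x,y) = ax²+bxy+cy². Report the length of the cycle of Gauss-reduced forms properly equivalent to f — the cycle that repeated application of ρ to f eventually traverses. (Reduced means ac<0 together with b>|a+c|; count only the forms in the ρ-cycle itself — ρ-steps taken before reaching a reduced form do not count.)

D = 8, ⌊√D⌋ = 2
descent: ρ → (-1,2,1)  [lands on river]
river: ρ → (1,2,-1)
ρ-cycle length = 2 (tail of 1 descent step not counted)

2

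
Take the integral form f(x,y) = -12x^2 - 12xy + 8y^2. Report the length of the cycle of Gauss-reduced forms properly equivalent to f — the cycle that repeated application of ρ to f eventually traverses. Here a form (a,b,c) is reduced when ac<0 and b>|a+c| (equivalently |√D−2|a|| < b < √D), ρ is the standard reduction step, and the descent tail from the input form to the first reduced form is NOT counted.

D = 528, ⌊√D⌋ = 22
descent: ρ → (8,12,-12)  [lands on river]
river: ρ → (-12,12,8)
river: ρ → (8,20,-4)
river: ρ → (-4,20,8)
ρ-cycle length = 4 (tail of 1 descent step not counted)

4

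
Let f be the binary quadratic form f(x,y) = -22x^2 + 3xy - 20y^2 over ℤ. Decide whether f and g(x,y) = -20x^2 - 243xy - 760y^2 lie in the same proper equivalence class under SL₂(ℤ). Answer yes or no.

D₁ = -1751, D₂ = -1751
f is negative-definite; reduce −f:
−f: flip: (22,-3,20)→(20,3,22)
−f: reduced (well bottom): (20,3,22) with a≤c, −a<b≤a
flip sign back: reduced form of f is (-20,-3,-22)
g is negative-definite; reduce −g:
−g: translate: b→3 (≡243 mod 40), so (20,243,760)→(20,3,22)
−g: reduced (well bottom): (20,3,22) with a≤c, −a<b≤a
flip sign back: reduced form of g is (-20,-3,-22)
reduced forms (-20, -3, -22) vs (-20, -3, -22) ⇒ equivalent

yes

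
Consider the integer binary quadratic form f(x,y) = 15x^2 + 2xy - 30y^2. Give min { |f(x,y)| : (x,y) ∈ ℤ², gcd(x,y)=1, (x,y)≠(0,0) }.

descent: ρ → (-30,-2,15)
descent: ρ → (15,32,-13)  [lands on river]
river: ρ → (-13,20,27)
river: ρ → (27,34,-6)
river: ρ → (-6,38,15)
river: ρ → (15,22,-22)
river: ρ → (-22,22,15)
river: ρ → (15,38,-6)
river: ρ → (-6,34,27)
river: ρ → (27,20,-13)
river: ρ → (-13,32,15)
river: ρ → (15,28,-17)
river: ρ → (-17,40,3)
river: ρ → (3,38,-30)
river: ρ → (-30,22,11)
river: ρ → (11,22,-30)
river: ρ → (-30,38,3)
river: ρ → (3,40,-17)
river: ρ → (-17,28,15)
closes: descent 2, river 18
min |a| on river = 3

3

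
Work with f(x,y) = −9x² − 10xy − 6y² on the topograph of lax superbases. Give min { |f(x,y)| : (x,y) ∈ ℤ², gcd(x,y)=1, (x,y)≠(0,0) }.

translate: b→-8 (≡10 mod 18), so (9,10,6)→(9,-8,5)
flip: (9,-8,5)→(5,8,9)
translate: b→-2 (≡8 mod 10), so (5,8,9)→(5,-2,6)
reduced (well bottom): (5,-2,6) with a≤c, −a<b≤a
well minimum |f| = |-5| = 5 (negative-definite)

5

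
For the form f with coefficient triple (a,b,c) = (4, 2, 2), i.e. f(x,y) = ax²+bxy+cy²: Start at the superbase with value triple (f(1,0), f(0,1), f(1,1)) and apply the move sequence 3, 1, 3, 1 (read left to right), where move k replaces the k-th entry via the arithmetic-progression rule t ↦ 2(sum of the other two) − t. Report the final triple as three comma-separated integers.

start (4,2,8) = (f(1,0),f(0,1),f(1,1))
replace slot 3: 2·(4+2) − 8 = 4 → (4,2,4)
replace slot 1: 2·(2+4) − 4 = 8 → (8,2,4)
replace slot 3: 2·(8+2) − 4 = 16 → (8,2,16)
replace slot 1: 2·(2+16) − 8 = 28 → (28,2,16)

28,2,16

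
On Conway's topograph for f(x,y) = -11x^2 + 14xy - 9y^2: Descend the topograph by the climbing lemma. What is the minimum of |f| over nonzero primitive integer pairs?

translate: b→8 (≡-14 mod 22), so (11,-14,9)→(11,8,6)
flip: (11,8,6)→(6,-8,11)
translate: b→4 (≡-8 mod 12), so (6,-8,11)→(6,4,9)
reduced (well bottom): (6,4,9) with a≤c, −a<b≤a
well minimum |f| = |-6| = 6 (negative-definite)

6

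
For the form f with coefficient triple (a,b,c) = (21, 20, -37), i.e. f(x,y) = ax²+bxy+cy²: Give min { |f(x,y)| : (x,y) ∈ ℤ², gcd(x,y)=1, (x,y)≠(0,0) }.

river: ρ → (-37,54,4)
river: ρ → (4,58,-9)
river: ρ → (-9,50,28)
river: ρ → (28,6,-31)
river: ρ → (-31,56,3)
river: ρ → (3,58,-12)
river: ρ → (-12,38,43)
river: ρ → (43,48,-7)
river: ρ → (-7,50,36)
river: ρ → (36,22,-21)
river: ρ → (-21,20,37)
river: ρ → (37,54,-4)
river: ρ → (-4,58,9)
river: ρ → (9,50,-28)
river: ρ → (-28,6,31)
river: ρ → (31,56,-3)
river: ρ → (-3,58,12)
river: ρ → (12,38,-43)
river: ρ → (-43,48,7)
river: ρ → (7,50,-36)
river: ρ → (-36,22,21)
river: ρ → (21,20,-37)
closes: descent 0, river 22
min |a| on river = 3

3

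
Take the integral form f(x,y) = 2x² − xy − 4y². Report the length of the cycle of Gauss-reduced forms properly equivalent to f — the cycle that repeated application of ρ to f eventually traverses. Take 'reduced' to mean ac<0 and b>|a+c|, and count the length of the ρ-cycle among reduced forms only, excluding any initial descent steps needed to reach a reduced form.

D = 33, ⌊√D⌋ = 5
descent: ρ → (-4,1,2)
descent: ρ → (2,3,-3)  [lands on river]
river: ρ → (-3,3,2)
river: ρ → (2,5,-1)
river: ρ → (-1,5,2)
ρ-cycle length = 4 (tail of 2 descent steps not counted)

4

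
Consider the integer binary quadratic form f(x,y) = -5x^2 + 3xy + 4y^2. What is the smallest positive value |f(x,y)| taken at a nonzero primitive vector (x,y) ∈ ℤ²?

river: ρ → (4,5,-4)
river: ρ → (-4,3,5)
river: ρ → (5,7,-2)
river: ρ → (-2,9,1)
river: ρ → (1,9,-2)
river: ρ → (-2,7,5)
river: ρ → (5,3,-4)
river: ρ → (-4,5,4)
river: ρ → (4,3,-5)
river: ρ → (-5,7,2)
river: ρ → (2,9,-1)
river: ρ → (-1,9,2)
river: ρ → (2,7,-5)
river: ρ → (-5,3,4)
closes: descent 0, river 14
min |a| on river = 1

1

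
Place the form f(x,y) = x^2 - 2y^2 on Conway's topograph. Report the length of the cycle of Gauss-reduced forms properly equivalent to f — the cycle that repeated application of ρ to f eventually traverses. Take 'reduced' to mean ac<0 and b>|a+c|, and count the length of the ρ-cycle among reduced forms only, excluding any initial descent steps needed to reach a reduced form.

D = 8, ⌊√D⌋ = 2
descent: ρ → (-2,0,1)
descent: ρ → (1,2,-1)  [lands on river]
river: ρ → (-1,2,1)
ρ-cycle length = 2 (tail of 2 descent steps not counted)

2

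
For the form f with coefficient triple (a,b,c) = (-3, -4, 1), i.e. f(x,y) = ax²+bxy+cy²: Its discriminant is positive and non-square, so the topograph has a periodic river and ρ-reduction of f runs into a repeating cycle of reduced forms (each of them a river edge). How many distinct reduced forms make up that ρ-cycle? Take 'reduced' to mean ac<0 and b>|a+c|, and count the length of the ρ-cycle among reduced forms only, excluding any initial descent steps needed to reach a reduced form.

D = 28, ⌊√D⌋ = 5
descent: ρ → (1,4,-3)  [lands on river]
river: ρ → (-3,2,2)
river: ρ → (2,2,-3)
river: ρ → (-3,4,1)
ρ-cycle length = 4 (tail of 1 descent step not counted)

4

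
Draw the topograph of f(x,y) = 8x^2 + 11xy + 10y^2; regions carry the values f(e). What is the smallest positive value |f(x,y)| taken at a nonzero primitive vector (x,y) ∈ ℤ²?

translate: b→-5 (≡11 mod 16), so (8,11,10)→(8,-5,7)
flip: (8,-5,7)→(7,5,8)
reduced (well bottom): (7,5,8) with a≤c, −a<b≤a
well minimum = a = 7

7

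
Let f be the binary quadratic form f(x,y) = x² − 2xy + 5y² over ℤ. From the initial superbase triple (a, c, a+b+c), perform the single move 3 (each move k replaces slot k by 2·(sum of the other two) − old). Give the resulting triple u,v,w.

start (1,5,4) = (f(1,0),f(0,1),f(1,1))
replace slot 3: 2·(1+5) − 4 = 8 → (1,5,8)

1,5,8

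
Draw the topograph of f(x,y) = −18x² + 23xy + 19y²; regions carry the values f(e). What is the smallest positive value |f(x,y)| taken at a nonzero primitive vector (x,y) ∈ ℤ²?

river: ρ → (19,15,-22)
river: ρ → (-22,29,12)
river: ρ → (12,43,-1)
river: ρ → (-1,43,12)
river: ρ → (12,29,-22)
river: ρ → (-22,15,19)
river: ρ → (19,23,-18)
river: ρ → (-18,13,24)
river: ρ → (24,35,-7)
river: ρ → (-7,35,24)
river: ρ → (24,13,-18)
river: ρ → (-18,23,19)
closes: descent 0, river 12
min |a| on river = 1

1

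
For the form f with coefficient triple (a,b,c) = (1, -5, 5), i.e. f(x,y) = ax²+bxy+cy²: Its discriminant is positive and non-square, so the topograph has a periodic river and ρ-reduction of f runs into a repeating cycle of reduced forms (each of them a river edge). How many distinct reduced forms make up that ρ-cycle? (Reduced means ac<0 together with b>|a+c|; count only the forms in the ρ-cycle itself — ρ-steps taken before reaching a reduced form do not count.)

D = 5, ⌊√D⌋ = 2
descent: ρ → (5,5,1)
descent: ρ → (1,1,-1)  [lands on river]
river: ρ → (-1,1,1)
ρ-cycle length = 2 (tail of 2 descent steps not counted)

2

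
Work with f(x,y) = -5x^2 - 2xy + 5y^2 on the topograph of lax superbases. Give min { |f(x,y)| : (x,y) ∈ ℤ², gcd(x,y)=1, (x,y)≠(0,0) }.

descent: ρ → (5,2,-5)  [lands on river]
river: ρ → (-5,8,2)
river: ρ → (2,8,-5)
river: ρ → (-5,2,5)
river: ρ → (5,8,-2)
river: ρ → (-2,8,5)
closes: descent 1, river 6
min |a| on river = 2

2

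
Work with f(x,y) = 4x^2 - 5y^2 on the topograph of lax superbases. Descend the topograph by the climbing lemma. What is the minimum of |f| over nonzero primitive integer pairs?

descent: ρ → (-5,0,4)
descent: ρ → (4,8,-1)  [lands on river]
river: ρ → (-1,8,4)
closes: descent 2, river 2
min |a| on river = 1

1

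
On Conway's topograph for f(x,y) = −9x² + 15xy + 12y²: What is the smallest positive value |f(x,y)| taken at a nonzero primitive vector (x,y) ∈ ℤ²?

river: ρ → (12,9,-12)
river: ρ → (-12,15,9)
river: ρ → (9,21,-6)
river: ρ → (-6,15,18)
river: ρ → (18,21,-3)
river: ρ → (-3,21,18)
river: ρ → (18,15,-6)
river: ρ → (-6,21,9)
river: ρ → (9,15,-12)
river: ρ → (-12,9,12)
river: ρ → (12,15,-9)
river: ρ → (-9,21,6)
river: ρ → (6,15,-18)
river: ρ → (-18,21,3)
river: ρ → (3,21,-18)
river: ρ → (-18,15,6)
river: ρ → (6,21,-9)
river: ρ → (-9,15,12)
closes: descent 0, river 18
min |a| on river = 3

3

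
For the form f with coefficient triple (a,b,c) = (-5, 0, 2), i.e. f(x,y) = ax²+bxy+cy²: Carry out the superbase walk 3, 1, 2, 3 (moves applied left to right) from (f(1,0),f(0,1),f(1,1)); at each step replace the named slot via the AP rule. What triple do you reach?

start (-5,2,-3) = (f(1,0),f(0,1),f(1,1))
replace slot 3: 2·((-5)+2) − (-3) = -3 → (-5,2,-3)
replace slot 1: 2·(2+(-3)) − (-5) = 3 → (3,2,-3)
replace slot 2: 2·(3+(-3)) − 2 = -2 → (3,-2,-3)
replace slot 3: 2·(3+(-2)) − (-3) = 5 → (3,-2,5)

3,-2,5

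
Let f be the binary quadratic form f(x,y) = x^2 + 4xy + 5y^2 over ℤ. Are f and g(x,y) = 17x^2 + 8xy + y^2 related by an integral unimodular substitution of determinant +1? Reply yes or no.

D₁ = -4, D₂ = -4
f: translate: b→0 (≡4 mod 2), so (1,4,5)→(1,0,1)
f: reduced (well bottom): (1,0,1) with a≤c, −a<b≤a
g: flip: (17,8,1)→(1,-8,17)
g: translate: b→0 (≡-8 mod 2), so (1,-8,17)→(1,0,1)
g: reduced (well bottom): (1,0,1) with a≤c, −a<b≤a
reduced forms (1, 0, 1) vs (1, 0, 1) ⇒ equivalent

yes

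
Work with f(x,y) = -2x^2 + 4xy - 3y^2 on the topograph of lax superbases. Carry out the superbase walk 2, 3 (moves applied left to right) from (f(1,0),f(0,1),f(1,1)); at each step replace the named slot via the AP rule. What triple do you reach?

start (-2,-3,-1) = (f(1,0),f(0,1),f(1,1))
replace slot 2: 2·((-2)+(-1)) − (-3) = -3 → (-2,-3,-1)
replace slot 3: 2·((-2)+(-3)) − (-1) = -9 → (-2,-3,-9)

-2,-3,-9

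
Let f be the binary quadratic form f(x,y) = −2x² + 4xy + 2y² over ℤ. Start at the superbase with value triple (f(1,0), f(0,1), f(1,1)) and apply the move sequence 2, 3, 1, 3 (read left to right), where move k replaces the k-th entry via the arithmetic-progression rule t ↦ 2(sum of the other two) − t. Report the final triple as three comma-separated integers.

start (-2,2,4) = (f(1,0),f(0,1),f(1,1))
replace slot 2: 2·((-2)+4) − 2 = 2 → (-2,2,4)
replace slot 3: 2·((-2)+2) − 4 = -4 → (-2,2,-4)
replace slot 1: 2·(2+(-4)) − (-2) = -2 → (-2,2,-4)
replace slot 3: 2·((-2)+2) − (-4) = 4 → (-2,2,4)

-2,2,4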